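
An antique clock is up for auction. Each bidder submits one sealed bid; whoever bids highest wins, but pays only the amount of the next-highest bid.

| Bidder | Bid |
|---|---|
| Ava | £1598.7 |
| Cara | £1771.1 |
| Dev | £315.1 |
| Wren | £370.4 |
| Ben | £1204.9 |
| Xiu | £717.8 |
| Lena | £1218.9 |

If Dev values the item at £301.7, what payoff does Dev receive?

£0

Highest bid: Cara at £1771.1, so Cara wins.
Second-highest bid: Ava at £1598.7 — that is the price the winner pays.
Dev did not win, so Dev pays nothing and receives nothing: payoff £0.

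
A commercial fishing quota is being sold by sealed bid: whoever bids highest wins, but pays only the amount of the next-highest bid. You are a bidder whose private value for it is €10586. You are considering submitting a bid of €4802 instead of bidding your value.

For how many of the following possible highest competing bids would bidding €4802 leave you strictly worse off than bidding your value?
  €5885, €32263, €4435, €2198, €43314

1

The deviation hurts exactly when the highest competing bid lies strictly between €4802 and €10586 — underbidding then forfeits a profitable win.
€5885: inside the interval → strictly worse (loss €4701).
€32263: above both → same outcome either way.
€4435: below both → same outcome either way.
€2198: below both → same outcome either way.
€43314: above both → same outcome either way.
Count: 1.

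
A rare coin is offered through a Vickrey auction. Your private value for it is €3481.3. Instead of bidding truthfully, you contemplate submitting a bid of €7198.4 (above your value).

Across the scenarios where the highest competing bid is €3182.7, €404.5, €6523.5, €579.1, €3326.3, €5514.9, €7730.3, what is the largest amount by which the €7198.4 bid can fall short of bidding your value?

€3182.7: same outcome either way → loss €0.
€404.5: same outcome either way → loss €0.
€6523.5: truthful gives €0, deviation gives −€3042.2 → loss €3042.2.
€579.1: same outcome either way → loss €0.
€3326.3: same outcome either way → loss €0.
€5514.9: truthful gives €0, deviation gives −€2033.6 → loss €2033.6.
€7730.3: same outcome either way → loss €0.
Maximum loss: €3042.2.

€3042.2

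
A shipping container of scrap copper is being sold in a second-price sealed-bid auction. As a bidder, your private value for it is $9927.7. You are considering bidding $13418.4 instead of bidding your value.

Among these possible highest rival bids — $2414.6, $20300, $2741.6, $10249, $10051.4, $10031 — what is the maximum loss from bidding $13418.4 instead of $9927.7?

$321.3

$2414.6: same outcome either way → loss $0.
$20300: same outcome either way → loss $0.
$2741.6: same outcome either way → loss $0.
$10249: truthful gives $0, deviation gives −$321.3 → loss $321.3.
$10051.4: truthful gives $0, deviation gives −$123.7 → loss $123.7.
$10031: truthful gives $0, deviation gives −$103.3 → loss $103.3.
Maximum loss: $321.3.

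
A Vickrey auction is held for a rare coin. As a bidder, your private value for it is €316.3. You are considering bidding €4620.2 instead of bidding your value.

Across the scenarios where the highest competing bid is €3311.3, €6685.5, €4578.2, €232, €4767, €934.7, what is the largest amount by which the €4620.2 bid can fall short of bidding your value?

€3311.3: truthful gives €0, deviation gives −€2995 → loss €2995.
€6685.5: same outcome either way → loss €0.
€4578.2: truthful gives €0, deviation gives −€4261.9 → loss €4261.9.
€232: same outcome either way → loss €0.
€4767: same outcome either way → loss €0.
€934.7: truthful gives €0, deviation gives −€618.4 → loss €618.4.
Maximum loss: €4261.9.

€4261.9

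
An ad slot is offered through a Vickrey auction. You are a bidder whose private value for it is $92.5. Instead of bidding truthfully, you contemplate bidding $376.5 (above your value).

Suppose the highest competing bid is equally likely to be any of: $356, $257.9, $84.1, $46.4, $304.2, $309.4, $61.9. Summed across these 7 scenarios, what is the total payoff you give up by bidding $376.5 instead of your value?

$857.5

The deviation costs you only when the competing bid falls strictly between $92.5 and $376.5; elsewhere both bids give the same outcome.
$356: truthful payoff $0, deviation payoff −$263.5 → loss $263.5.
$257.9: truthful payoff $0, deviation payoff −$165.4 → loss $165.4.
$84.1: outcomes coincide → loss $0.
$46.4: outcomes coincide → loss $0.
$304.2: truthful payoff $0, deviation payoff −$211.7 → loss $211.7.
$309.4: truthful payoff $0, deviation payoff −$216.9 → loss $216.9.
$61.9: outcomes coincide → loss $0.
Total loss = $263.5 + $165.4 + $211.7 + $216.9 = $857.5.
In a second-price auction your bid sets only whether you win, not what you pay, so bidding your true value is weakly dominant.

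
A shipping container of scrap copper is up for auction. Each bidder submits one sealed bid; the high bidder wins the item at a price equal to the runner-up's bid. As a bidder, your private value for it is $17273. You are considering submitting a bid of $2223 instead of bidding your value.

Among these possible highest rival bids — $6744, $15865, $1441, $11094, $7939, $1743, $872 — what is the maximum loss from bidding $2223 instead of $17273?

$6744: truthful gives $10529, deviation gives $0 → loss $10529.
$15865: truthful gives $1408, deviation gives $0 → loss $1408.
$1441: same outcome either way → loss $0.
$11094: truthful gives $6179, deviation gives $0 → loss $6179.
$7939: truthful gives $9334, deviation gives $0 → loss $9334.
$1743: same outcome either way → loss $0.
$872: same outcome either way → loss $0.
Maximum loss: $10529.

$10529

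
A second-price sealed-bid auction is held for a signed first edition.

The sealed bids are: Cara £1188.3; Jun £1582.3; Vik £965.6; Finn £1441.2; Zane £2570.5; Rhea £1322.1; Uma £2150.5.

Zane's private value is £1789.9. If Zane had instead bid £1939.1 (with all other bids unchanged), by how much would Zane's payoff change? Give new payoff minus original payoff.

£360.6

The highest bid among the other bidders is £2150.5; Zane's bid doesn't change that.
Original bid £2570.5: Zane is highest, pays the top rival bid £2150.5; payoff £1789.9 − £2150.5 = −£360.6.
Alternative bid £1939.1: Zane is not highest (top rival bid is £2150.5); payoff £0.
Change in payoff = £0 − (−£360.6) = £360.6.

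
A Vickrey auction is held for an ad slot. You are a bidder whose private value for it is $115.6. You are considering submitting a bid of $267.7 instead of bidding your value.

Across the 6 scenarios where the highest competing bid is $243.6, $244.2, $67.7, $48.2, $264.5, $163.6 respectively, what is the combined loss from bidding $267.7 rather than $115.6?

The deviation costs you only when the competing bid falls strictly between $115.6 and $267.7; elsewhere both bids give the same outcome.
$243.6: truthful payoff $0, deviation payoff −$128 → loss $128.
$244.2: truthful payoff $0, deviation payoff −$128.6 → loss $128.6.
$67.7: outcomes coincide → loss $0.
$48.2: outcomes coincide → loss $0.
$264.5: truthful payoff $0, deviation payoff −$148.9 → loss $148.9.
$163.6: truthful payoff $0, deviation payoff −$48 → loss $48.
Total loss = $128 + $128.6 + $148.9 + $48 = $453.5.

$453.5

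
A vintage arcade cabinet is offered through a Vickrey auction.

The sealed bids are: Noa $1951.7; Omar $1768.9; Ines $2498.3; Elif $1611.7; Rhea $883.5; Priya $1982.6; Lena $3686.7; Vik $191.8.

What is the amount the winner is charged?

Highest bid: Lena at $3686.7, so Lena wins.
Second-highest bid: Ines at $2498.3 — that is the price the winner pays.

$2498.3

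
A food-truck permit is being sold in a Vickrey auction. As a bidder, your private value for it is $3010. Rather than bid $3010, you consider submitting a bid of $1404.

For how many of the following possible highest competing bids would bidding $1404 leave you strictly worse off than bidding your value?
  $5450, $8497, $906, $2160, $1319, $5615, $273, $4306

The deviation hurts exactly when the highest competing bid lies strictly between $1404 and $3010 — underbidding then forfeits a profitable win.
$5450: above both → same outcome either way.
$8497: above both → same outcome either way.
$906: below both → same outcome either way.
$2160: inside the interval → strictly worse (loss $850).
$1319: below both → same outcome either way.
$5615: above both → same outcome either way.
$273: below both → same outcome either way.
$4306: above both → same outcome either way.
Count: 1.

1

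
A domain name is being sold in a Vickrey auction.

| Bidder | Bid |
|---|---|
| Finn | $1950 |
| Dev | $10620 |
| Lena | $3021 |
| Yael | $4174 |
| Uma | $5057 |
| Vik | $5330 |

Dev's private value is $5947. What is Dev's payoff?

$617

Highest bid: Dev at $10620, so Dev wins.
Second-highest bid: Vik at $5330 — that is the price the winner pays.
Dev's payoff = value − price = $5947 − $5330 = $617.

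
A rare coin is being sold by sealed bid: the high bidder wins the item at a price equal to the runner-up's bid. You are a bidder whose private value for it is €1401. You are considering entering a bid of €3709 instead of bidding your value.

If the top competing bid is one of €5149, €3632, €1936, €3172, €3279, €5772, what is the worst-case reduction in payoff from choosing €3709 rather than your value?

€2231

€5149: same outcome either way → loss €0.
€3632: truthful gives €0, deviation gives −€2231 → loss €2231.
€1936: truthful gives €0, deviation gives −€535 → loss €535.
€3172: truthful gives €0, deviation gives −€1771 → loss €1771.
€3279: truthful gives €0, deviation gives −€1878 → loss €1878.
€5772: same outcome either way → loss €0.
Maximum loss: €2231.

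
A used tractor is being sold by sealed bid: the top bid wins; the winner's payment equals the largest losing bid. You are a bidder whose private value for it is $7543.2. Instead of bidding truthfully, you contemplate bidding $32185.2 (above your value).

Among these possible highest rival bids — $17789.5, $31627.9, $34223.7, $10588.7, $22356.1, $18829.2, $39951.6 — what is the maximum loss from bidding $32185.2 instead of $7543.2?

$24084.7

$17789.5: truthful gives $0, deviation gives −$10246.3 → loss $10246.3.
$31627.9: truthful gives $0, deviation gives −$24084.7 → loss $24084.7.
$34223.7: same outcome either way → loss $0.
$10588.7: truthful gives $0, deviation gives −$3045.5 → loss $3045.5.
$22356.1: truthful gives $0, deviation gives −$14812.9 → loss $14812.9.
$18829.2: truthful gives $0, deviation gives −$11286 → loss $11286.
$39951.6: same outcome either way → loss $0.
Maximum loss: $24084.7.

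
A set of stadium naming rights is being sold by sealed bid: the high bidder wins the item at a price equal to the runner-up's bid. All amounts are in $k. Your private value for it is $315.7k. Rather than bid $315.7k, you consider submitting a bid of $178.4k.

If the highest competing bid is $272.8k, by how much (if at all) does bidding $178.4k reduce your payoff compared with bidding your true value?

$42.9k

Bidding your value $315.7k: you win (since $315.7k > $272.8k) and pay $272.8k. Payoff $42.9k.
Bidding $178.4k: you lose. Payoff $0k.
The competing bid $272.8k lies between your shaded bid and your value, so underbidding forfeits an item you could have won at a profitable price.
Loss from deviating = $42.9k − ($0k) = $42.9k.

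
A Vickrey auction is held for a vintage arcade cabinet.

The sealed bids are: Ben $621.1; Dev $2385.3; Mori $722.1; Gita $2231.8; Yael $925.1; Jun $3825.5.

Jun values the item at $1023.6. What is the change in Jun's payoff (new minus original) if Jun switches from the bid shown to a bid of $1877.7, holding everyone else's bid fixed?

$1361.7

The highest bid among the other bidders is $2385.3; Jun's bid doesn't change that.
Original bid $3825.5: Jun is highest, pays the top rival bid $2385.3; payoff $1023.6 − $2385.3 = −$1361.7.
Alternative bid $1877.7: Jun is not highest (top rival bid is $2385.3); payoff $0.
Change in payoff = $0 − (−$1361.7) = $1361.7.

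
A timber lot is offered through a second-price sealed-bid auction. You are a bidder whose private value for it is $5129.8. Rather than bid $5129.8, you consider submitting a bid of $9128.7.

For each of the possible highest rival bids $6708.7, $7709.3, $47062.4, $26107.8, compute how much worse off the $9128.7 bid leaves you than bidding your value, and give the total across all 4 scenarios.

The deviation costs you only when the competing bid falls strictly between $5129.8 and $9128.7; elsewhere both bids give the same outcome.
$6708.7: truthful payoff $0, deviation payoff −$1578.9 → loss $1578.9.
$7709.3: truthful payoff $0, deviation payoff −$2579.5 → loss $2579.5.
$47062.4: outcomes coincide → loss $0.
$26107.8: outcomes coincide → loss $0.
Total loss = $1578.9 + $2579.5 = $4158.4.

$4158.4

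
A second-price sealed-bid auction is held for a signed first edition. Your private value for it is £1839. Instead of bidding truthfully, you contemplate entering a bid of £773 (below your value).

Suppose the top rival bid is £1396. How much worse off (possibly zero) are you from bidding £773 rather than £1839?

Bidding your value £1839: you win (since £1839 > £1396) and pay £1396. Payoff £443.
Bidding £773: you lose. Payoff £0.
The competing bid £1396 lies between your shaded bid and your value, so underbidding forfeits an item you could have won at a profitable price.
Loss from deviating = £443 − (£0) = £443.

£443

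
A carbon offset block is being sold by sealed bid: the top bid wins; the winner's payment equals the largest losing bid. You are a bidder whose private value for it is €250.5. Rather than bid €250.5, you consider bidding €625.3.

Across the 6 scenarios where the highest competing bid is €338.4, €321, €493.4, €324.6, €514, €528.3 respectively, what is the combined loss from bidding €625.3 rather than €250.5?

The deviation costs you only when the competing bid falls strictly between €250.5 and €625.3; elsewhere both bids give the same outcome.
€338.4: truthful payoff €0, deviation payoff −€87.9 → loss €87.9.
€321: truthful payoff €0, deviation payoff −€70.5 → loss €70.5.
€493.4: truthful payoff €0, deviation payoff −€242.9 → loss €242.9.
€324.6: truthful payoff €0, deviation payoff −€74.1 → loss €74.1.
€514: truthful payoff €0, deviation payoff −€263.5 → loss €263.5.
€528.3: truthful payoff €0, deviation payoff −€277.8 → loss €277.8.
Total loss = €87.9 + €70.5 + €242.9 + €74.1 + €263.5 + €277.8 = €1016.7.
Because the price is fixed by the runner-up's bid, deviating from your value can only change a good outcome into a bad one — never the reverse.

€1016.7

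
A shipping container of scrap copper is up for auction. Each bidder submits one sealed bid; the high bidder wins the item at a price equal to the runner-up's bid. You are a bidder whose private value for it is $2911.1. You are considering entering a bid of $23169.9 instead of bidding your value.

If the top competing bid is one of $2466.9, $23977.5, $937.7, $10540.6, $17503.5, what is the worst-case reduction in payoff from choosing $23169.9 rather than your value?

$2466.9: same outcome either way → loss $0.
$23977.5: same outcome either way → loss $0.
$937.7: same outcome either way → loss $0.
$10540.6: truthful gives $0, deviation gives −$7629.5 → loss $7629.5.
$17503.5: truthful gives $0, deviation gives −$14592.4 → loss $14592.4.
Maximum loss: $14592.4.

$14592.4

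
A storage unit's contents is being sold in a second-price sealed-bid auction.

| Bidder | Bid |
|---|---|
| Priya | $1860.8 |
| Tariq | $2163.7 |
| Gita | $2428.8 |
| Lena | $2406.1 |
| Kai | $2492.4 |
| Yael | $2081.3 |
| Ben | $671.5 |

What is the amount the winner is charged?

Highest bid: Kai at $2492.4, so Kai wins.
Second-highest bid: Gita at $2428.8 — that is the price the winner pays.

$2428.8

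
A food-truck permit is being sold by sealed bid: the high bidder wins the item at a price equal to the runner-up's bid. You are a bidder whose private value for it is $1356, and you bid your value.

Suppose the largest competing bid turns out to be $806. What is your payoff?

Your bid $1356 exceeds the highest competing bid $806, so you win.
In a second-price auction the winner pays the second-highest bid, $806.
Payoff = value − price = $1356 − $806 = $550.

$550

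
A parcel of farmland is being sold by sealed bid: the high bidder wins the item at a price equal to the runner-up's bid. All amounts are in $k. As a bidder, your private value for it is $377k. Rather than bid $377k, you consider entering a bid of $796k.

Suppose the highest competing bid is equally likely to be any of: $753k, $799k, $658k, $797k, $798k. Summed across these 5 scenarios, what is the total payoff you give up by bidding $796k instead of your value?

The deviation costs you only when the competing bid falls strictly between $377k and $796k; elsewhere both bids give the same outcome.
$753k: truthful payoff $0k, deviation payoff −$376k → loss $376k.
$799k: outcomes coincide → loss $0k.
$658k: truthful payoff $0k, deviation payoff −$281k → loss $281k.
$797k: outcomes coincide → loss $0k.
$798k: outcomes coincide → loss $0k.
Total loss = $376k + $281k = $657k.

$657k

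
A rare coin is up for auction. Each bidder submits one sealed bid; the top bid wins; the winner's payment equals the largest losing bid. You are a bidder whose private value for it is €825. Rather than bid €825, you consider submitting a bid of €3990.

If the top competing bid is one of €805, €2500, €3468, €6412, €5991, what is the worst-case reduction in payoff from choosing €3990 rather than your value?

€2643

€805: same outcome either way → loss €0.
€2500: truthful gives €0, deviation gives −€1675 → loss €1675.
€3468: truthful gives €0, deviation gives −€2643 → loss €2643.
€6412: same outcome either way → loss €0.
€5991: same outcome either way → loss €0.
Maximum loss: €2643.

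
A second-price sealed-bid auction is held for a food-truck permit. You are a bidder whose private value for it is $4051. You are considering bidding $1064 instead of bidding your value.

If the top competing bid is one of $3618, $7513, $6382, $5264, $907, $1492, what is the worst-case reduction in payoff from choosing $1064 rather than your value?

$2559

$3618: truthful gives $433, deviation gives $0 → loss $433.
$7513: same outcome either way → loss $0.
$6382: same outcome either way → loss $0.
$5264: same outcome either way → loss $0.
$907: same outcome either way → loss $0.
$1492: truthful gives $2559, deviation gives $0 → loss $2559.
Maximum loss: $2559.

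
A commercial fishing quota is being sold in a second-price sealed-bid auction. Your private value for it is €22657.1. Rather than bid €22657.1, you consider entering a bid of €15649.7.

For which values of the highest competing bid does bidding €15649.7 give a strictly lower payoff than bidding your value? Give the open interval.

(€15649.7, €22657.1)

If the competing bid is below €15649.7, both bids win at the same price — no difference.
If it is above €22657.1, both bids lose — no difference.
If it lies strictly between €15649.7 and €22657.1, bidding your value wins at a price below your value (positive payoff) while bidding €15649.7 loses (payoff 0).
So the deviation strictly hurts on the open interval (€15649.7, €22657.1).
In a second-price auction your bid sets only whether you win, not what you pay, so bidding your true value is weakly dominant.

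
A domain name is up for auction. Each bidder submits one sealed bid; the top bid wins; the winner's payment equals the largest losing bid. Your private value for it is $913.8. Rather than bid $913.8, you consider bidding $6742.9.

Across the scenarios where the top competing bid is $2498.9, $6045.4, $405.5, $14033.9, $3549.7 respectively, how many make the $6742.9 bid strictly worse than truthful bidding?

The deviation hurts exactly when the highest competing bid lies strictly between $913.8 and $6742.9 — overbidding then wins at a price above your value.
$2498.9: inside the interval → strictly worse (loss $1585.1).
$6045.4: inside the interval → strictly worse (loss $5131.6).
$405.5: below both → same outcome either way.
$14033.9: above both → same outcome either way.
$3549.7: inside the interval → strictly worse (loss $2635.9).
Count: 3.

3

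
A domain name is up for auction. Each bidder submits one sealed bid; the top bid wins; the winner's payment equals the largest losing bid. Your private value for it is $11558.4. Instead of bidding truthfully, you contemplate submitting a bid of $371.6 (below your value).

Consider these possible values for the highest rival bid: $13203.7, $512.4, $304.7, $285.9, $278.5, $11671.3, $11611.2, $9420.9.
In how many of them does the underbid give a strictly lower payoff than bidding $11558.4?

2

The deviation hurts exactly when the highest competing bid lies strictly between $371.6 and $11558.4 — underbidding then forfeits a profitable win.
$13203.7: above both → same outcome either way.
$512.4: inside the interval → strictly worse (loss $11046).
$304.7: below both → same outcome either way.
$285.9: below both → same outcome either way.
$278.5: below both → same outcome either way.
$11671.3: above both → same outcome either way.
$11611.2: above both → same outcome either way.
$9420.9: inside the interval → strictly worse (loss $2137.5).
Count: 2.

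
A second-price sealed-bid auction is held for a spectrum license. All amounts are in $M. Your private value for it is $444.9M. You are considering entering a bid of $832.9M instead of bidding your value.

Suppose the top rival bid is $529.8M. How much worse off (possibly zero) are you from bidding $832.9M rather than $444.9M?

Bidding your value $444.9M: you lose (since $444.9M < $529.8M). Payoff $0M.
Bidding $832.9M: you win and pay $529.8M. Payoff $444.9M − $529.8M = −$84.9M.
The competing bid $529.8M lies between your value and your inflated bid, so overbidding wins an item priced above your value.
Loss from deviating = $0M − (−$84.9M) = $84.9M.

$84.9M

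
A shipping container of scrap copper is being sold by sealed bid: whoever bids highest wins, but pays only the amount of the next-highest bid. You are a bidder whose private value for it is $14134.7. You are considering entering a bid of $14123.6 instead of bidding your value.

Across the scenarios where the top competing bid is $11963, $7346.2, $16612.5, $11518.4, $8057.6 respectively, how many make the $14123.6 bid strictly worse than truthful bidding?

0

The deviation hurts exactly when the highest competing bid lies strictly between $14123.6 and $14134.7 — underbidding then forfeits a profitable win.
$11963: below both → same outcome either way.
$7346.2: below both → same outcome either way.
$16612.5: above both → same outcome either way.
$11518.4: below both → same outcome either way.
$8057.6: below both → same outcome either way.
Count: 0.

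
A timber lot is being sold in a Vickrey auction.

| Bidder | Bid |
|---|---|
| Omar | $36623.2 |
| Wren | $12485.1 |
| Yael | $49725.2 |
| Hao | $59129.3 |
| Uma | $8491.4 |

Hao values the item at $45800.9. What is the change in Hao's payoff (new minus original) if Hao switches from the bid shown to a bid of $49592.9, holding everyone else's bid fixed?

The highest bid among the other bidders is $49725.2; Hao's bid doesn't change that.
Original bid $59129.3: Hao is highest, pays the top rival bid $49725.2; payoff $45800.9 − $49725.2 = −$3924.3.
Alternative bid $49592.9: Hao is not highest (top rival bid is $49725.2); payoff $0.
Change in payoff = $0 − (−$3924.3) = $3924.3.

$3924.3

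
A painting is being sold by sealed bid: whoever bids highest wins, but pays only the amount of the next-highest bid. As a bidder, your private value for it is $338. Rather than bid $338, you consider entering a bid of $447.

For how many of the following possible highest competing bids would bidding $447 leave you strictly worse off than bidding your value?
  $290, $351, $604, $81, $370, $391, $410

4

The deviation hurts exactly when the highest competing bid lies strictly between $338 and $447 — overbidding then wins at a price above your value.
$290: below both → same outcome either way.
$351: inside the interval → strictly worse (loss $13).
$604: above both → same outcome either way.
$81: below both → same outcome either way.
$370: inside the interval → strictly worse (loss $32).
$391: inside the interval → strictly worse (loss $53).
$410: inside the interval → strictly worse (loss $72).
Count: 4.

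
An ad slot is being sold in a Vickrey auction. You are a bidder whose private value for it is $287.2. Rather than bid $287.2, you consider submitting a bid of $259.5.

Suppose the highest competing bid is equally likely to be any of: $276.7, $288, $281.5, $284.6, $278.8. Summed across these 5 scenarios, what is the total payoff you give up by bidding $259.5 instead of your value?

The deviation costs you only when the competing bid falls strictly between $259.5 and $287.2; elsewhere both bids give the same outcome.
$276.7: truthful payoff $10.5, deviation payoff $0 → loss $10.5.
$288: outcomes coincide → loss $0.
$281.5: truthful payoff $5.7, deviation payoff $0 → loss $5.7.
$284.6: truthful payoff $2.6, deviation payoff $0 → loss $2.6.
$278.8: truthful payoff $8.4, deviation payoff $0 → loss $8.4.
Total loss = $10.5 + $5.7 + $2.6 + $8.4 = $27.2.
In a second-price auction your bid sets only whether you win, not what you pay, so bidding your true value is weakly dominant.

$27.2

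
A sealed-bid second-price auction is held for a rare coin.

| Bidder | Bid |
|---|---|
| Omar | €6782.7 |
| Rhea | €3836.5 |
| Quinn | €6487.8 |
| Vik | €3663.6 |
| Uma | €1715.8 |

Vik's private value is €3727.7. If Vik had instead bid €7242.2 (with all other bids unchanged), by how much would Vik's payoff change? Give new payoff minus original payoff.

−€3055

The highest bid among the other bidders is €6782.7; Vik's bid doesn't change that.
Original bid €3663.6: Vik is not highest (top rival bid is €6782.7); payoff €0.
Alternative bid €7242.2: Vik is highest, pays the top rival bid €6782.7; payoff €3727.7 − €6782.7 = −€3055.
Change in payoff = −€3055 − (€0) = −€3055.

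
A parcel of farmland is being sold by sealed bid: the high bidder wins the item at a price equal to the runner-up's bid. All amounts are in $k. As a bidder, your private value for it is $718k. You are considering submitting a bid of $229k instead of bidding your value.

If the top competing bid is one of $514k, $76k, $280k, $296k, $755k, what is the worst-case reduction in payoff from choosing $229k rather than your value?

$438k

$514k: truthful gives $204k, deviation gives $0k → loss $204k.
$76k: same outcome either way → loss $0k.
$280k: truthful gives $438k, deviation gives $0k → loss $438k.
$296k: truthful gives $422k, deviation gives $0k → loss $422k.
$755k: same outcome either way → loss $0k.
Maximum loss: $438k.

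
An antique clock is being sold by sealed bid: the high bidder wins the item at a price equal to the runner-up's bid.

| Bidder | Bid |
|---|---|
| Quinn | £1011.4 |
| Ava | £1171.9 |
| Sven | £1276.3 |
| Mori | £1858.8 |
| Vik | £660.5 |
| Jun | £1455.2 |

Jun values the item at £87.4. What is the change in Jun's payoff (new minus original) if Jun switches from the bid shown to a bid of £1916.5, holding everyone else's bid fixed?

−£1771.4

The highest bid among the other bidders is £1858.8; Jun's bid doesn't change that.
Original bid £1455.2: Jun is not highest (top rival bid is £1858.8); payoff £0.
Alternative bid £1916.5: Jun is highest, pays the top rival bid £1858.8; payoff £87.4 − £1858.8 = −£1771.4.
Change in payoff = −£1771.4 − (£0) = −£1771.4.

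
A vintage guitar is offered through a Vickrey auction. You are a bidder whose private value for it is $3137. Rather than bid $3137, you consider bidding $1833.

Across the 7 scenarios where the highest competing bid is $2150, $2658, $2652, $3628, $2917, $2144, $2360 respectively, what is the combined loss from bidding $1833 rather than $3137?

The deviation costs you only when the competing bid falls strictly between $1833 and $3137; elsewhere both bids give the same outcome.
$2150: truthful payoff $987, deviation payoff $0 → loss $987.
$2658: truthful payoff $479, deviation payoff $0 → loss $479.
$2652: truthful payoff $485, deviation payoff $0 → loss $485.
$3628: outcomes coincide → loss $0.
$2917: truthful payoff $220, deviation payoff $0 → loss $220.
$2144: truthful payoff $993, deviation payoff $0 → loss $993.
$2360: truthful payoff $777, deviation payoff $0 → loss $777.
Total loss = $987 + $479 + $485 + $220 + $993 + $777 = $3941.
Truthful bidding weakly dominates here: raising your bid can only win items priced above your value, and lowering it can only forfeit items priced below.

$3941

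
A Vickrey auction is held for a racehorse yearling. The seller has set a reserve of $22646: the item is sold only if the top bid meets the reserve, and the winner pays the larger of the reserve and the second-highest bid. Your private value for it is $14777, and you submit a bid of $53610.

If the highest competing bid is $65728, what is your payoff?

$0

Your bid $53610 is below the highest competing bid $65728, so you lose. Payoff $0.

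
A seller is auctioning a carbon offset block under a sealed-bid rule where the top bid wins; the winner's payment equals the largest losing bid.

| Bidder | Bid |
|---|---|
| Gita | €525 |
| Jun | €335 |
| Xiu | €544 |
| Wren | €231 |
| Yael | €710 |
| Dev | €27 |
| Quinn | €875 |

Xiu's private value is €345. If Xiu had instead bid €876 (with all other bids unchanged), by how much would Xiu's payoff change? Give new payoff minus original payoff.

−€530

The highest bid among the other bidders is €875; Xiu's bid doesn't change that.
Original bid €544: Xiu is not highest (top rival bid is €875); payoff €0.
Alternative bid €876: Xiu is highest, pays the top rival bid €875; payoff €345 − €875 = −€530.
Change in payoff = −€530 − (€0) = −€530.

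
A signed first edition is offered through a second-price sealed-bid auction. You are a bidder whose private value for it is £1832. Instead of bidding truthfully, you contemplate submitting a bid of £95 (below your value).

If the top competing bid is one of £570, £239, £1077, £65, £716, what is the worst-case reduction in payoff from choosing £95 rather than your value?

£1593

£570: truthful gives £1262, deviation gives £0 → loss £1262.
£239: truthful gives £1593, deviation gives £0 → loss £1593.
£1077: truthful gives £755, deviation gives £0 → loss £755.
£65: same outcome either way → loss £0.
£716: truthful gives £1116, deviation gives £0 → loss £1116.
Maximum loss: £1593.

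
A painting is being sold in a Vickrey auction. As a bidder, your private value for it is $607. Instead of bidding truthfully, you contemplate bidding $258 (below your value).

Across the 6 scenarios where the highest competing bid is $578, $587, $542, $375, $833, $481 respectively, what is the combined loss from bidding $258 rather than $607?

The deviation costs you only when the competing bid falls strictly between $258 and $607; elsewhere both bids give the same outcome.
$578: truthful payoff $29, deviation payoff $0 → loss $29.
$587: truthful payoff $20, deviation payoff $0 → loss $20.
$542: truthful payoff $65, deviation payoff $0 → loss $65.
$375: truthful payoff $232, deviation payoff $0 → loss $232.
$833: outcomes coincide → loss $0.
$481: truthful payoff $126, deviation payoff $0 → loss $126.
Total loss = $29 + $20 + $65 + $232 + $126 = $472.

$472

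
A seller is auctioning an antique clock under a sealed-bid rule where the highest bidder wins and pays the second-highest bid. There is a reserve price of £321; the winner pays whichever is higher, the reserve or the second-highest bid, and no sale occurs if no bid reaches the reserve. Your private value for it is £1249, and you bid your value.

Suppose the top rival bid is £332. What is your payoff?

£917

Your bid £1249 is the highest and exceeds the reserve.
Price = max(second-highest bid, reserve) = max(£332, £321) = £332.
Payoff = £1249 − £332 = £917.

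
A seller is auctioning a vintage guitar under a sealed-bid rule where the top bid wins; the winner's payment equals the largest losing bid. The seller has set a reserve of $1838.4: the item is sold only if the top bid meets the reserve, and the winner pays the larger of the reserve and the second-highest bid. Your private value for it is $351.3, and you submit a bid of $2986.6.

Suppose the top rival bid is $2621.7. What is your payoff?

Your bid $2986.6 is the highest and exceeds the reserve.
Price = max(second-highest bid, reserve) = max($2621.7, $1838.4) = $2621.7.
Payoff = $351.3 − $2621.7 = −$2270.4.

−$2270.4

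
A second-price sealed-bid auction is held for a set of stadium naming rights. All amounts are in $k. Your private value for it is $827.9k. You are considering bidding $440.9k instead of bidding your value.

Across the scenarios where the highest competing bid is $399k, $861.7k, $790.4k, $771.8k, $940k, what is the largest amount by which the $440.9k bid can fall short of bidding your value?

$399k: same outcome either way → loss $0k.
$861.7k: same outcome either way → loss $0k.
$790.4k: truthful gives $37.5k, deviation gives $0k → loss $37.5k.
$771.8k: truthful gives $56.1k, deviation gives $0k → loss $56.1k.
$940k: same outcome either way → loss $0k.
Maximum loss: $56.1k.

$56.1k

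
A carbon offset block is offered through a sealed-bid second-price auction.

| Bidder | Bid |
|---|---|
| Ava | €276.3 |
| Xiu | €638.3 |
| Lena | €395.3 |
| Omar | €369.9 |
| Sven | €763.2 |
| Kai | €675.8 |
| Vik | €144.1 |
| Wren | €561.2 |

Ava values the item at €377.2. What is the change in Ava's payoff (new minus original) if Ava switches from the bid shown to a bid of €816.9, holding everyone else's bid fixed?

The highest bid among the other bidders is €763.2; Ava's bid doesn't change that.
Original bid €276.3: Ava is not highest (top rival bid is €763.2); payoff €0.
Alternative bid €816.9: Ava is highest, pays the top rival bid €763.2; payoff €377.2 − €763.2 = −€386.
Change in payoff = −€386 − (€0) = −€386.

−€386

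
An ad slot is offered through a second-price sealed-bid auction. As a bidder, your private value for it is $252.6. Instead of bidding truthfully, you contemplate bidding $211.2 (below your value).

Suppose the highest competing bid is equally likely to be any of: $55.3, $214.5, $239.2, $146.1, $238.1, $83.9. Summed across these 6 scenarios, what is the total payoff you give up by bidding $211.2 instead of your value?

$66

The deviation costs you only when the competing bid falls strictly between $211.2 and $252.6; elsewhere both bids give the same outcome.
$55.3: outcomes coincide → loss $0.
$214.5: truthful payoff $38.1, deviation payoff $0 → loss $38.1.
$239.2: truthful payoff $13.4, deviation payoff $0 → loss $13.4.
$146.1: outcomes coincide → loss $0.
$238.1: truthful payoff $14.5, deviation payoff $0 → loss $14.5.
$83.9: outcomes coincide → loss $0.
Total loss = $38.1 + $13.4 + $14.5 = $66.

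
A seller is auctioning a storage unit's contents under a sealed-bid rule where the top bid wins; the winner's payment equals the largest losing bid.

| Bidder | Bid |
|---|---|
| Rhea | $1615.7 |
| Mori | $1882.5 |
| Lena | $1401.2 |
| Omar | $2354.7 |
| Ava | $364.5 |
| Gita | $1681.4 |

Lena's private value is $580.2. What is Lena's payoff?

Highest bid: Omar at $2354.7, so Omar wins.
Second-highest bid: Mori at $1882.5 — that is the price the winner pays.
Lena did not win, so Lena pays nothing and receives nothing: payoff $0.

$0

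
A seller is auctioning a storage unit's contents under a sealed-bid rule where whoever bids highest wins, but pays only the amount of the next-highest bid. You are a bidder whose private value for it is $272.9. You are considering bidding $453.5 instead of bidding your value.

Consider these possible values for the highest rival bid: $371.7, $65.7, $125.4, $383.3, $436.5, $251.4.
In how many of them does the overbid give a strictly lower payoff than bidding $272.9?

3

The deviation hurts exactly when the highest competing bid lies strictly between $272.9 and $453.5 — overbidding then wins at a price above your value.
$371.7: inside the interval → strictly worse (loss $98.8).
$65.7: below both → same outcome either way.
$125.4: below both → same outcome either way.
$383.3: inside the interval → strictly worse (loss $110.4).
$436.5: inside the interval → strictly worse (loss $163.6).
$251.4: below both → same outcome either way.
Count: 3.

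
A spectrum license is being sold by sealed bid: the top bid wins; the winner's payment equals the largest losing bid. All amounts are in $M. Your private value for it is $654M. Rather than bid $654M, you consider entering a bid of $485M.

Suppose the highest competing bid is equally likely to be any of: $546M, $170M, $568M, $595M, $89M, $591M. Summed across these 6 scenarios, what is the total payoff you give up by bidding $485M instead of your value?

$316M

The deviation costs you only when the competing bid falls strictly between $485M and $654M; elsewhere both bids give the same outcome.
$546M: truthful payoff $108M, deviation payoff $0M → loss $108M.
$170M: outcomes coincide → loss $0M.
$568M: truthful payoff $86M, deviation payoff $0M → loss $86M.
$595M: truthful payoff $59M, deviation payoff $0M → loss $59M.
$89M: outcomes coincide → loss $0M.
$591M: truthful payoff $63M, deviation payoff $0M → loss $63M.
Total loss = $108M + $86M + $59M + $63M = $316M.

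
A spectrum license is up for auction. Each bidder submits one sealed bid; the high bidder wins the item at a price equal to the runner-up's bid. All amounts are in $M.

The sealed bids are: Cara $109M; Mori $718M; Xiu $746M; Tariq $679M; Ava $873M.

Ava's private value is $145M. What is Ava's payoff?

Highest bid: Ava at $873M, so Ava wins.
Second-highest bid: Xiu at $746M — that is the price the winner pays.
Ava's payoff = value − price = $145M − $746M = −$601M.

−$601M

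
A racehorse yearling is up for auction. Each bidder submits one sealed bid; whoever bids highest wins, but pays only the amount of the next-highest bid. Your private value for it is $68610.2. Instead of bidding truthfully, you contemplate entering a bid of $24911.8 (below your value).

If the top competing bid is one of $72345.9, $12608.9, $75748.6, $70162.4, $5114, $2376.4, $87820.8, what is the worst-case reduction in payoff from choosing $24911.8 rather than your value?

$72345.9: same outcome either way → loss $0.
$12608.9: same outcome either way → loss $0.
$75748.6: same outcome either way → loss $0.
$70162.4: same outcome either way → loss $0.
$5114: same outcome either way → loss $0.
$2376.4: same outcome either way → loss $0.
$87820.8: same outcome either way → loss $0.
Maximum loss: $0.

$0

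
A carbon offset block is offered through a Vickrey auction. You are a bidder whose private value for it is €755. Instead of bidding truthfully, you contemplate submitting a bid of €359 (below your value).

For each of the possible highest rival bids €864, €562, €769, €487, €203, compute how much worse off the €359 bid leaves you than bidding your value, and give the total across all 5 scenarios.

€461

The deviation costs you only when the competing bid falls strictly between €359 and €755; elsewhere both bids give the same outcome.
€864: outcomes coincide → loss €0.
€562: truthful payoff €193, deviation payoff €0 → loss €193.
€769: outcomes coincide → loss €0.
€487: truthful payoff €268, deviation payoff €0 → loss €268.
€203: outcomes coincide → loss €0.
Total loss = €193 + €268 = €461.
Because the price is fixed by the runner-up's bid, deviating from your value can only change a good outcome into a bad one — never the reverse.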